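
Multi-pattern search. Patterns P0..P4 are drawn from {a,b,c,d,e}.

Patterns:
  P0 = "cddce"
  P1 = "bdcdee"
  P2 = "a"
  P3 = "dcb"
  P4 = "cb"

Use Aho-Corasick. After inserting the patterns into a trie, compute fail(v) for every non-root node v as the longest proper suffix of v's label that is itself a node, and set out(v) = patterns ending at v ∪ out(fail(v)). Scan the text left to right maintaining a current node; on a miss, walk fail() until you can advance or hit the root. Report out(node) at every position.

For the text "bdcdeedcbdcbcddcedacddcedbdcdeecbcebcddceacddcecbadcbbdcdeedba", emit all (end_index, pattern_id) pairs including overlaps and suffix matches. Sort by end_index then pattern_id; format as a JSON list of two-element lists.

Construct AC machine:
Trie (insert patterns):
  0='ε' goto a→12 b→6 c→1 d→13
  1='c' goto b→16 d→2
  2='cd' goto d→3
  3='cdd' goto c→4
  4='cddc' goto e→5
  5='cddce' goto ·  ←P0
  6='b' goto d→7
  7='bd' goto c→8
  8='bdc' goto d→9
  9='bdcd' goto e→10
  10='bdcde' goto e→11
  11='bdcdee' goto ·  ←P1
  12='a' goto ·  ←P2
  13='d' goto c→14
  14='dc' goto b→15
  15='dcb' goto ·  ←P3
  16='cb' goto ·  ←P4

BFS fail/out derivation:
  fail(1) 'c': from fail(0)=0 chase 'c': 0 ⇒ 0;  out=∅∪out(0)=∅
  fail(6) 'b': from fail(0)=0 chase 'b': 0 ⇒ 0;  out=∅∪out(0)=∅
  fail(12) 'a': from fail(0)=0 chase 'a': 0 ⇒ 0;  out={2}∪out(0)={2}
  fail(13) 'd': from fail(0)=0 chase 'd': 0 ⇒ 0;  out=∅∪out(0)=∅
  fail(2) 'cd': from fail(1)=0 chase 'd': 0 ⇒ 13;  out=∅∪out(13)=∅
  fail(7) 'bd': from fail(6)=0 chase 'd': 0 ⇒ 13;  out=∅∪out(13)=∅
  fail(14) 'dc': from fail(13)=0 chase 'c': 0 ⇒ 1;  out=∅∪out(1)=∅
  fail(16) 'cb': from fail(1)=0 chase 'b': 0 ⇒ 6;  out={4}∪out(6)={4}
  fail(3) 'cdd': from fail(2)=13 chase 'd': 13→0 ⇒ 13;  out=∅∪out(13)=∅
  fail(8) 'bdc': from fail(7)=13 chase 'c': 13 ⇒ 14;  out=∅∪out(14)=∅
  fail(15) 'dcb': from fail(14)=1 chase 'b': 1 ⇒ 16;  out={3}∪out(16)={3,4}
  fail(4) 'cddc': from fail(3)=13 chase 'c': 13 ⇒ 14;  out=∅∪out(14)=∅
  fail(9) 'bdcd': from fail(8)=14 chase 'd': 14→1 ⇒ 2;  out=∅∪out(2)=∅
  fail(5) 'cddce': from fail(4)=14 chase 'e': 14→1→0 ⇒ 0;  out={0}∪out(0)={0}
  fail(10) 'bdcde': from fail(9)=2 chase 'e': 2→13→0 ⇒ 0;  out=∅∪out(0)=∅
  fail(11) 'bdcdee': from fail(10)=0 chase 'e': 0 ⇒ 0;  out={1}∪out(0)={1}

Text stream:
[0] read 'b'  n0⇒n6
[1] read 'd'  n6⇒n7
[2] read 'c'  n7⇒n8
[3] read 'd'  n8⇒n9
[4] read 'e'  n9⇒n10
[5] read 'e'  n10⇒n11  → match P1@[0:5]
[6] read 'd'  n11⇒n13 (fail-walked)
[7] read 'c'  n13⇒n14
[8] read 'b'  n14⇒n15  → match P3@[6:8],P4@[7:8]
[9] read 'd'  n15⇒n7 (fail-walked)
[10] read 'c'  n7⇒n8
[11] read 'b'  n8⇒n15 (fail-walked)  → match P3@[9:11],P4@[10:11]
[12] read 'c'  n15⇒n1 (fail-walked)
[13] read 'd'  n1⇒n2
[14] read 'd'  n2⇒n3
[15] read 'c'  n3⇒n4
[16] read 'e'  n4⇒n5  → match P0@[12:16]
[17] read 'd'  n5⇒n13 (fail-walked)
[18] read 'a'  n13⇒n12 (fail-walked)  → match P2@[18:18]
[19] read 'c'  n12⇒n1 (fail-walked)
[20] read 'd'  n1⇒n2
[21] read 'd'  n2⇒n3
[22] read 'c'  n3⇒n4
[23] read 'e'  n4⇒n5  → match P0@[19:23]
[24] read 'd'  n5⇒n13 (fail-walked)
[25] read 'b'  n13⇒n6 (fail-walked)
[26] read 'd'  n6⇒n7
[27] read 'c'  n7⇒n8
[28] read 'd'  n8⇒n9
[29] read 'e'  n9⇒n10
[30] read 'e'  n10⇒n11  → match P1@[25:30]
[31] read 'c'  n11⇒n1 (fail-walked)
[32] read 'b'  n1⇒n16  → match P4@[31:32]
[33] read 'c'  n16⇒n1 (fail-walked)
[34] read 'e'  n1⇒n0 (fail-walked)
[35] read 'b'  n0⇒n6
[36] read 'c'  n6⇒n1 (fail-walked)
[37] read 'd'  n1⇒n2
[38] read 'd'  n2⇒n3
[39] read 'c'  n3⇒n4
[40] read 'e'  n4⇒n5  → match P0@[36:40]
[41] read 'a'  n5⇒n12 (fail-walked)  → match P2@[41:41]
[42] read 'c'  n12⇒n1 (fail-walked)
[43] read 'd'  n1⇒n2
[44] read 'd'  n2⇒n3
[45] read 'c'  n3⇒n4
[46] read 'e'  n4⇒n5  → match P0@[42:46]
[47] read 'c'  n5⇒n1 (fail-walked)
[48] read 'b'  n1⇒n16  → match P4@[47:48]
[49] read 'a'  n16⇒n12 (fail-walked)  → match P2@[49:49]
[50] read 'd'  n12⇒n13 (fail-walked)
[51] read 'c'  n13⇒n14
[52] read 'b'  n14⇒n15  → match P3@[50:52],P4@[51:52]
[53] read 'b'  n15⇒n6 (fail-walked)
[54] read 'd'  n6⇒n7
[55] read 'c'  n7⇒n8
[56] read 'd'  n8⇒n9
[57] read 'e'  n9⇒n10
[58] read 'e'  n10⇒n11  → match P1@[53:58]
[59] read 'd'  n11⇒n13 (fail-walked)
[60] read 'b'  n13⇒n6 (fail-walked)
[61] read 'a'  n6⇒n12 (fail-walked)  → match P2@[61:61]

Matches: [[5,1],[8,3],[8,4],[11,3],[11,4],[16,0],[18,2],[23,0],[30,1],[32,4],[40,0],[41,2],[46,0],[48,4],[49,2],[52,3],[52,4],[58,1],[61,2]]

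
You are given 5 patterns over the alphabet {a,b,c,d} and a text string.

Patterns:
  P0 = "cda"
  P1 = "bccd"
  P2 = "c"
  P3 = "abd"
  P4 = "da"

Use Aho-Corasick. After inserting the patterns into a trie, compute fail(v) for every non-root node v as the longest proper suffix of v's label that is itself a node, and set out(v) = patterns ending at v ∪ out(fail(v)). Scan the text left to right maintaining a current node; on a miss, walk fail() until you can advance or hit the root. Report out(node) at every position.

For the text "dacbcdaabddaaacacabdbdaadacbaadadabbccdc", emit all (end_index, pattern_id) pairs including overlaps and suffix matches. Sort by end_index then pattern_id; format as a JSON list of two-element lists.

Build:
Trie nodes:
  n0 'ε': a→8 b→4 c→1 d→11
  n1 'c': d→2  [P2 ends]
  n2 'cd': a→3
  n3 'cda': ·  [P0 ends]
  n4 'b': c→5
  n5 'bc': c→6
  n6 'bcc': d→7
  n7 'bccd': ·  [P1 ends]
  n8 'a': b→9
  n9 'ab': d→10
  n10 'abd': ·  [P3 ends]
  n11 'd': a→12
  n12 'da': ·  [P4 ends]

Failure links (BFS by depth):
  fail(1) 'c': from fail(0)=0 chase 'c': 0 ⇒ 0;  out={2}∪out(0)={2}
  fail(4) 'b': from fail(0)=0 chase 'b': 0 ⇒ 0;  out=∅∪out(0)=∅
  fail(8) 'a': from fail(0)=0 chase 'a': 0 ⇒ 0;  out=∅∪out(0)=∅
  fail(11) 'd': from fail(0)=0 chase 'd': 0 ⇒ 0;  out=∅∪out(0)=∅
  fail(2) 'cd': from fail(1)=0 chase 'd': 0 ⇒ 11;  out=∅∪out(11)=∅
  fail(5) 'bc': from fail(4)=0 chase 'c': 0 ⇒ 1;  out=∅∪out(1)={2}
  fail(9) 'ab': from fail(8)=0 chase 'b': 0 ⇒ 4;  out=∅∪out(4)=∅
  fail(12) 'da': from fail(11)=0 chase 'a': 0 ⇒ 8;  out={4}∪out(8)={4}
  fail(3) 'cda': from fail(2)=11 chase 'a': 11 ⇒ 12;  out={0}∪out(12)={0,4}
  fail(6) 'bcc': from fail(5)=1 chase 'c': 1→0 ⇒ 1;  out=∅∪out(1)={2}
  fail(10) 'abd': from fail(9)=4 chase 'd': 4→0 ⇒ 11;  out={3}∪out(11)={3}
  fail(7) 'bccd': from fail(6)=1 chase 'd': 1 ⇒ 2;  out={1}∪out(2)={1}

Text stream:
pos 0 'd': at 11
pos 1 'a': at 12  ** P4@[0:1]
pos 2 'c': at 1 (fail-walked)  ** P2@[2:2]
pos 3 'b': at 4 (fail-walked)
pos 4 'c': at 5  ** P2@[4:4]
pos 5 'd': at 2 (fail-walked)
pos 6 'a': at 3  ** P0@[4:6],P4@[5:6]
pos 7 'a': at 8 (fail-walked)
pos 8 'b': at 9
pos 9 'd': at 10  ** P3@[7:9]
pos 10 'd': at 11 (fail-walked)
pos 11 'a': at 12  ** P4@[10:11]
pos 12 'a': at 8 (fail-walked)
pos 13 'a': at 8 (fail-walked)
pos 14 'c': at 1 (fail-walked)  ** P2@[14:14]
pos 15 'a': at 8 (fail-walked)
pos 16 'c': at 1 (fail-walked)  ** P2@[16:16]
pos 17 'a': at 8 (fail-walked)
pos 18 'b': at 9
pos 19 'd': at 10  ** P3@[17:19]
pos 20 'b': at 4 (fail-walked)
pos 21 'd': at 11 (fail-walked)
pos 22 'a': at 12  ** P4@[21:22]
pos 23 'a': at 8 (fail-walked)
pos 24 'd': at 11 (fail-walked)
pos 25 'a': at 12  ** P4@[24:25]
pos 26 'c': at 1 (fail-walked)  ** P2@[26:26]
pos 27 'b': at 4 (fail-walked)
pos 28 'a': at 8 (fail-walked)
pos 29 'a': at 8 (fail-walked)
pos 30 'd': at 11 (fail-walked)
pos 31 'a': at 12  ** P4@[30:31]
pos 32 'd': at 11 (fail-walked)
pos 33 'a': at 12  ** P4@[32:33]
pos 34 'b': at 9 (fail-walked)
pos 35 'b': at 4 (fail-walked)
pos 36 'c': at 5  ** P2@[36:36]
pos 37 'c': at 6  ** P2@[37:37]
pos 38 'd': at 7  ** P1@[35:38]
pos 39 'c': at 1 (fail-walked)  ** P2@[39:39]

Matches: [[1,4],[2,2],[4,2],[6,0],[6,4],[9,3],[11,4],[14,2],[16,2],[19,3],[22,4],[25,4],[26,2],[31,4],[33,4],[36,2],[37,2],[38,1],[39,2]]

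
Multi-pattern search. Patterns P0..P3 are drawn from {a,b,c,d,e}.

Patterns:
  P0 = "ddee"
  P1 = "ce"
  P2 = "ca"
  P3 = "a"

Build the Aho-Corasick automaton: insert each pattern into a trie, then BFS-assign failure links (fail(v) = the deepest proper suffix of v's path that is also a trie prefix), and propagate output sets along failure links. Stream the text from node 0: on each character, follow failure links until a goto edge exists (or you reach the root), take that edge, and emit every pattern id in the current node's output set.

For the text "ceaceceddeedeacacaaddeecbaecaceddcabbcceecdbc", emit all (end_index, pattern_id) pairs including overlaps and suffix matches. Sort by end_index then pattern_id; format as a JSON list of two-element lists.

Construct AC machine:
Trie (insert patterns):
  n0 'ε': a→8 c→5 d→1
  n1 'd': d→2
  n2 'dd': e→3
  n3 'dde': e→4
  n4 'ddee': ·  [P0 ends]
  n5 'c': a→7 e→6
  n6 'ce': ·  [P1 ends]
  n7 'ca': ·  [P2 ends]
  n8 'a': ·  [P3 ends]

BFS fail/out derivation:
  n1('d'): parent n0 fail=0; on 'd' 0 → fail=0;  out ∅∪∅=∅
  n5('c'): parent n0 fail=0; on 'c' 0 → fail=0;  out ∅∪∅=∅
  n8('a'): parent n0 fail=0; on 'a' 0 → fail=0;  out {3}∪∅={3}
  n2('dd'): parent n1 fail=0; on 'd' 0 → fail=1;  out ∅∪∅=∅
  n6('ce'): parent n5 fail=0; on 'e' 0 → fail=0;  out {1}∪∅={1}
  n7('ca'): parent n5 fail=0; on 'a' 0 → fail=8;  out {2}∪{3}={2,3}
  n3('dde'): parent n2 fail=1; on 'e' 1→0 → fail=0;  out ∅∪∅=∅
  n4('ddee'): parent n3 fail=0; on 'e' 0 → fail=0;  out {0}∪∅={0}

Run:
i=0 'c': node 0→5
i=1 'e': node 5→6  ** P1@[0:1]
i=2 'a': node 6→8 ·f  ** P3@[2:2]
i=3 'c': node 8→5 ·f
i=4 'e': node 5→6  ** P1@[3:4]
i=5 'c': node 6→5 ·f
i=6 'e': node 5→6  ** P1@[5:6]
i=7 'd': node 6→1 ·f
i=8 'd': node 1→2
i=9 'e': node 2→3
i=10 'e': node 3→4  ** P0@[7:10]
i=11 'd': node 4→1 ·f
i=12 'e': node 1→0 ·f
i=13 'a': node 0→8  ** P3@[13:13]
i=14 'c': node 8→5 ·f
i=15 'a': node 5→7  ** P2@[14:15],P3@[15:15]
i=16 'c': node 7→5 ·f
i=17 'a': node 5→7  ** P2@[16:17],P3@[17:17]
i=18 'a': node 7→8 ·f  ** P3@[18:18]
i=19 'd': node 8→1 ·f
i=20 'd': node 1→2
i=21 'e': node 2→3
i=22 'e': node 3→4  ** P0@[19:22]
i=23 'c': node 4→5 ·f
i=24 'b': node 5→0 ·f
i=25 'a': node 0→8  ** P3@[25:25]
i=26 'e': node 8→0 ·f
i=27 'c': node 0→5
i=28 'a': node 5→7  ** P2@[27:28],P3@[28:28]
i=29 'c': node 7→5 ·f
i=30 'e': node 5→6  ** P1@[29:30]
i=31 'd': node 6→1 ·f
i=32 'd': node 1→2
i=33 'c': node 2→5 ·f
i=34 'a': node 5→7  ** P2@[33:34],P3@[34:34]
i=35 'b': node 7→0 ·f
i=36 'b': node 0→0
i=37 'c': node 0→5
i=38 'c': node 5→5 ·f
i=39 'e': node 5→6  ** P1@[38:39]
i=40 'e': node 6→0 ·f
i=41 'c': node 0→5
i=42 'd': node 5→1 ·f
i=43 'b': node 1→0 ·f
i=44 'c': node 0→5

Result: [[1,1],[2,3],[4,1],[6,1],[10,0],[13,3],[15,2],[15,3],[17,2],[17,3],[18,3],[22,0],[25,3],[28,2],[28,3],[30,1],[34,2],[34,3],[39,1]]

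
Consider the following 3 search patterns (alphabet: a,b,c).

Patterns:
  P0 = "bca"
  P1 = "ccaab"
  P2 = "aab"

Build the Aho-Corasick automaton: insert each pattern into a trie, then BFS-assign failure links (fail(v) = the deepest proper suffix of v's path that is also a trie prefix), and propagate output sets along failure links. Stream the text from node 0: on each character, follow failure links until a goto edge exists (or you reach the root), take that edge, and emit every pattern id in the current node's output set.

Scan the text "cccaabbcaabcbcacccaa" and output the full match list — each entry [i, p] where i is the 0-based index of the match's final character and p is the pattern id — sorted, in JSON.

Construct AC machine:
Trie (insert patterns):
  n0 'ε': a→9 b→1 c→4
  n1 'b': c→2
  n2 'bc': a→3
  n3 'bca': ·  ←P0
  n4 'c': c→5
  n5 'cc': a→6
  n6 'cca': a→7
  n7 'ccaa': b→8
  n8 'ccaab': ·  ←P1
  n9 'a': a→10
  n10 'aa': b→11
  n11 'aab': ·  ←P2

BFS fail/out derivation:
  n1('b'): parent n0 fail=0; on 'b' 0 → fail=0;  out ∅∪∅=∅
  n4('c'): parent n0 fail=0; on 'c' 0 → fail=0;  out ∅∪∅=∅
  n9('a'): parent n0 fail=0; on 'a' 0 → fail=0;  out ∅∪∅=∅
  n2('bc'): parent n1 fail=0; on 'c' 0 → fail=4;  out ∅∪∅=∅
  n5('cc'): parent n4 fail=0; on 'c' 0 → fail=4;  out ∅∪∅=∅
  n10('aa'): parent n9 fail=0; on 'a' 0 → fail=9;  out ∅∪∅=∅
  n3('bca'): parent n2 fail=4; on 'a' 4→0 → fail=9;  out {0}∪∅={0}
  n6('cca'): parent n5 fail=4; on 'a' 4→0 → fail=9;  out ∅∪∅=∅
  n11('aab'): parent n10 fail=9; on 'b' 9→0 → fail=1;  out {2}∪∅={2}
  n7('ccaa'): parent n6 fail=9; on 'a' 9 → fail=10;  out ∅∪∅=∅
  n8('ccaab'): parent n7 fail=10; on 'b' 10 → fail=11;  out {1}∪{2}={1,2}

Text stream:
[0] read 'c'  n0⇒n4
[1] read 'c'  n4⇒n5
[2] read 'c'  n5⇒n5 ·f
[3] read 'a'  n5⇒n6
[4] read 'a'  n6⇒n7
[5] read 'b'  n7⇒n8  emit P1@[1:5],P2@[3:5]
[6] read 'b'  n8⇒n1 ·f
[7] read 'c'  n1⇒n2
[8] read 'a'  n2⇒n3  emit P0@[6:8]
[9] read 'a'  n3⇒n10 ·f
[10] read 'b'  n10⇒n11  emit P2@[8:10]
[11] read 'c'  n11⇒n2 ·f
[12] read 'b'  n2⇒n1 ·f
[13] read 'c'  n1⇒n2
[14] read 'a'  n2⇒n3  emit P0@[12:14]
[15] read 'c'  n3⇒n4 ·f
[16] read 'c'  n4⇒n5
[17] read 'c'  n5⇒n5 ·f
[18] read 'a'  n5⇒n6
[19] read 'a'  n6⇒n7

All matches (sorted): [[5,1],[5,2],[8,0],[10,2],[14,0]]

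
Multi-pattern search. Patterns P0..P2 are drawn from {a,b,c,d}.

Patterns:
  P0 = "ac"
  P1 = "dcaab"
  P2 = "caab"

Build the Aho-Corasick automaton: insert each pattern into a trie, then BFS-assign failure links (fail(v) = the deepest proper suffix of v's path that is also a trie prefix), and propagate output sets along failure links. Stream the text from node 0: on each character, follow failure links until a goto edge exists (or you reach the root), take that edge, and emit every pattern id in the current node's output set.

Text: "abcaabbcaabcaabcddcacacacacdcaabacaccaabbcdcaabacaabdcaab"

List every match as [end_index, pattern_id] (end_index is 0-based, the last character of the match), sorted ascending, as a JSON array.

Build automaton:
Trie (insert patterns):
  n0 'ε': a→1 c→8 d→3
  n1 'a': c→2
  n2 'ac': ·  ←P0
  n3 'd': c→4
  n4 'dc': a→5
  n5 'dca': a→6
  n6 'dcaa': b→7
  n7 'dcaab': ·  ←P1
  n8 'c': a→9
  n9 'ca': a→10
  n10 'caa': b→11
  n11 'caab': ·  ←P2

Failure links (BFS by depth):
  fail(1) 'a': from fail(0)=0 chase 'a': 0 ⇒ 0;  out=∅∪out(0)=∅
  fail(3) 'd': from fail(0)=0 chase 'd': 0 ⇒ 0;  out=∅∪out(0)=∅
  fail(8) 'c': from fail(0)=0 chase 'c': 0 ⇒ 0;  out=∅∪out(0)=∅
  fail(2) 'ac': from fail(1)=0 chase 'c': 0 ⇒ 8;  out={0}∪out(8)={0}
  fail(4) 'dc': from fail(3)=0 chase 'c': 0 ⇒ 8;  out=∅∪out(8)=∅
  fail(9) 'ca': from fail(8)=0 chase 'a': 0 ⇒ 1;  out=∅∪out(1)=∅
  fail(5) 'dca': from fail(4)=8 chase 'a': 8 ⇒ 9;  out=∅∪out(9)=∅
  fail(10) 'caa': from fail(9)=1 chase 'a': 1→0 ⇒ 1;  out=∅∪out(1)=∅
  fail(6) 'dcaa': from fail(5)=9 chase 'a': 9 ⇒ 10;  out=∅∪out(10)=∅
  fail(11) 'caab': from fail(10)=1 chase 'b': 1→0 ⇒ 0;  out={2}∪out(0)={2}
  fail(7) 'dcaab': from fail(6)=10 chase 'b': 10 ⇒ 11;  out={1}∪out(11)={1,2}

Scan:
[0] read 'a'  n0⇒n1
[1] read 'b'  n1⇒n0 (via fail)
[2] read 'c'  n0⇒n8
[3] read 'a'  n8⇒n9
[4] read 'a'  n9⇒n10
[5] read 'b'  n10⇒n11  → match P2@[2:5]
[6] read 'b'  n11⇒n0 (via fail)
[7] read 'c'  n0⇒n8
[8] read 'a'  n8⇒n9
[9] read 'a'  n9⇒n10
[10] read 'b'  n10⇒n11  → match P2@[7:10]
[11] read 'c'  n11⇒n8 (via fail)
[12] read 'a'  n8⇒n9
[13] read 'a'  n9⇒n10
[14] read 'b'  n10⇒n11  → match P2@[11:14]
[15] read 'c'  n11⇒n8 (via fail)
[16] read 'd'  n8⇒n3 (via fail)
[17] read 'd'  n3⇒n3 (via fail)
[18] read 'c'  n3⇒n4
[19] read 'a'  n4⇒n5
[20] read 'c'  n5⇒n2 (via fail)  → match P0@[19:20]
[21] read 'a'  n2⇒n9 (via fail)
[22] read 'c'  n9⇒n2 (via fail)  → match P0@[21:22]
[23] read 'a'  n2⇒n9 (via fail)
[24] read 'c'  n9⇒n2 (via fail)  → match P0@[23:24]
[25] read 'a'  n2⇒n9 (via fail)
[26] read 'c'  n9⇒n2 (via fail)  → match P0@[25:26]
[27] read 'd'  n2⇒n3 (via fail)
[28] read 'c'  n3⇒n4
[29] read 'a'  n4⇒n5
[30] read 'a'  n5⇒n6
[31] read 'b'  n6⇒n7  → match P1@[27:31],P2@[28:31]
[32] read 'a'  n7⇒n1 (via fail)
[33] read 'c'  n1⇒n2  → match P0@[32:33]
[34] read 'a'  n2⇒n9 (via fail)
[35] read 'c'  n9⇒n2 (via fail)  → match P0@[34:35]
[36] read 'c'  n2⇒n8 (via fail)
[37] read 'a'  n8⇒n9
[38] read 'a'  n9⇒n10
[39] read 'b'  n10⇒n11  → match P2@[36:39]
[40] read 'b'  n11⇒n0 (via fail)
[41] read 'c'  n0⇒n8
[42] read 'd'  n8⇒n3 (via fail)
[43] read 'c'  n3⇒n4
[44] read 'a'  n4⇒n5
[45] read 'a'  n5⇒n6
[46] read 'b'  n6⇒n7  → match P1@[42:46],P2@[43:46]
[47] read 'a'  n7⇒n1 (via fail)
[48] read 'c'  n1⇒n2  → match P0@[47:48]
[49] read 'a'  n2⇒n9 (via fail)
[50] read 'a'  n9⇒n10
[51] read 'b'  n10⇒n11  → match P2@[48:51]
[52] read 'd'  n11⇒n3 (via fail)
[53] read 'c'  n3⇒n4
[54] read 'a'  n4⇒n5
[55] read 'a'  n5⇒n6
[56] read 'b'  n6⇒n7  → match P1@[52:56],P2@[53:56]

Result: [[5,2],[10,2],[14,2],[20,0],[22,0],[24,0],[26,0],[31,1],[31,2],[33,0],[35,0],[39,2],[46,1],[46,2],[48,0],[51,2],[56,1],[56,2]]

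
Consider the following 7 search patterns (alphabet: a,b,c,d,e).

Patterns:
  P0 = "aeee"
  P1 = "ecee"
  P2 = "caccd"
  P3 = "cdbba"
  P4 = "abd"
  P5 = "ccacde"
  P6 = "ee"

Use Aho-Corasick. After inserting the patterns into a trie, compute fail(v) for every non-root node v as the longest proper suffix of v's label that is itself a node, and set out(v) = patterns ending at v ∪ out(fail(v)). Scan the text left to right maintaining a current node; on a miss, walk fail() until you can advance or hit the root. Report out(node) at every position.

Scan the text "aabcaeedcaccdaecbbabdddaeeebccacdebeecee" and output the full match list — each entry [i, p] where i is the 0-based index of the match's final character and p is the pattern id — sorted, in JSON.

Construct AC machine:
Trie (insert patterns):
  n0 'ε': a→1 c→9 e→5
  n1 'a': b→18 e→2
  n2 'ae': e→3
  n3 'aee': e→4
  n4 'aeee': ·  [P0 ends]
  n5 'e': c→6 e→25
  n6 'ec': e→7
  n7 'ece': e→8
  n8 'ecee': ·  [P1 ends]
  n9 'c': a→10 c→20 d→14
  n10 'ca': c→11
  n11 'cac': c→12
  n12 'cacc': d→13
  n13 'caccd': ·  [P2 ends]
  n14 'cd': b→15
  n15 'cdb': b→16
  n16 'cdbb': a→17
  n17 'cdbba': ·  [P3 ends]
  n18 'ab': d→19
  n19 'abd': ·  [P4 ends]
  n20 'cc': a→21
  n21 'cca': c→22
  n22 'ccac': d→23
  n23 'ccacd': e→24
  n24 'ccacde': ·  [P5 ends]
  n25 'ee': ·  [P6 ends]

Failure links (BFS by depth):
  n1('a'): parent n0 fail=0; on 'a' 0 → fail=0;  out ∅∪∅=∅
  n5('e'): parent n0 fail=0; on 'e' 0 → fail=0;  out ∅∪∅=∅
  n9('c'): parent n0 fail=0; on 'c' 0 → fail=0;  out ∅∪∅=∅
  n2('ae'): parent n1 fail=0; on 'e' 0 → fail=5;  out ∅∪∅=∅
  n6('ec'): parent n5 fail=0; on 'c' 0 → fail=9;  out ∅∪∅=∅
  n10('ca'): parent n9 fail=0; on 'a' 0 → fail=1;  out ∅∪∅=∅
  n14('cd'): parent n9 fail=0; on 'd' 0 → fail=0;  out ∅∪∅=∅
  n18('ab'): parent n1 fail=0; on 'b' 0 → fail=0;  out ∅∪∅=∅
  n20('cc'): parent n9 fail=0; on 'c' 0 → fail=9;  out ∅∪∅=∅
  n25('ee'): parent n5 fail=0; on 'e' 0 → fail=5;  out {6}∪∅={6}
  n3('aee'): parent n2 fail=5; on 'e' 5 → fail=25;  out ∅∪{6}={6}
  n7('ece'): parent n6 fail=9; on 'e' 9→0 → fail=5;  out ∅∪∅=∅
  n11('cac'): parent n10 fail=1; on 'c' 1→0 → fail=9;  out ∅∪∅=∅
  n15('cdb'): parent n14 fail=0; on 'b' 0 → fail=0;  out ∅∪∅=∅
  n19('abd'): parent n18 fail=0; on 'd' 0 → fail=0;  out {4}∪∅={4}
  n21('cca'): parent n20 fail=9; on 'a' 9 → fail=10;  out ∅∪∅=∅
  n4('aeee'): parent n3 fail=25; on 'e' 25→5 → fail=25;  out {0}∪{6}={0,6}
  n8('ecee'): parent n7 fail=5; on 'e' 5 → fail=25;  out {1}∪{6}={1,6}
  n12('cacc'): parent n11 fail=9; on 'c' 9 → fail=20;  out ∅∪∅=∅
  n16('cdbb'): parent n15 fail=0; on 'b' 0 → fail=0;  out ∅∪∅=∅
  n22('ccac'): parent n21 fail=10; on 'c' 10 → fail=11;  out ∅∪∅=∅
  n13('caccd'): parent n12 fail=20; on 'd' 20→9 → fail=14;  out {2}∪∅={2}
  n17('cdbba'): parent n16 fail=0; on 'a' 0 → fail=1;  out {3}∪∅={3}
  n23('ccacd'): parent n22 fail=11; on 'd' 11→9 → fail=14;  out ∅∪∅=∅
  n24('ccacde'): parent n23 fail=14; on 'e' 14→0 → fail=5;  out {5}∪∅={5}

Scan:
[0] read 'a'  n0⇒n1
[1] read 'a'  n1⇒n1 (fail-walked)
[2] read 'b'  n1⇒n18
[3] read 'c'  n18⇒n9 (fail-walked)
[4] read 'a'  n9⇒n10
[5] read 'e'  n10⇒n2 (fail-walked)
[6] read 'e'  n2⇒n3  emit P6@[5:6]
[7] read 'd'  n3⇒n0 (fail-walked)
[8] read 'c'  n0⇒n9
[9] read 'a'  n9⇒n10
[10] read 'c'  n10⇒n11
[11] read 'c'  n11⇒n12
[12] read 'd'  n12⇒n13  emit P2@[8:12]
[13] read 'a'  n13⇒n1 (fail-walked)
[14] read 'e'  n1⇒n2
[15] read 'c'  n2⇒n6 (fail-walked)
[16] read 'b'  n6⇒n0 (fail-walked)
[17] read 'b'  n0⇒n0
[18] read 'a'  n0⇒n1
[19] read 'b'  n1⇒n18
[20] read 'd'  n18⇒n19  emit P4@[18:20]
[21] read 'd'  n19⇒n0 (fail-walked)
[22] read 'd'  n0⇒n0
[23] read 'a'  n0⇒n1
[24] read 'e'  n1⇒n2
[25] read 'e'  n2⇒n3  emit P6@[24:25]
[26] read 'e'  n3⇒n4  emit P0@[23:26],P6@[25:26]
[27] read 'b'  n4⇒n0 (fail-walked)
[28] read 'c'  n0⇒n9
[29] read 'c'  n9⇒n20
[30] read 'a'  n20⇒n21
[31] read 'c'  n21⇒n22
[32] read 'd'  n22⇒n23
[33] read 'e'  n23⇒n24  emit P5@[28:33]
[34] read 'b'  n24⇒n0 (fail-walked)
[35] read 'e'  n0⇒n5
[36] read 'e'  n5⇒n25  emit P6@[35:36]
[37] read 'c'  n25⇒n6 (fail-walked)
[38] read 'e'  n6⇒n7
[39] read 'e'  n7⇒n8  emit P1@[36:39],P6@[38:39]

Result: [[6,6],[12,2],[20,4],[25,6],[26,0],[26,6],[33,5],[36,6],[39,1],[39,6]]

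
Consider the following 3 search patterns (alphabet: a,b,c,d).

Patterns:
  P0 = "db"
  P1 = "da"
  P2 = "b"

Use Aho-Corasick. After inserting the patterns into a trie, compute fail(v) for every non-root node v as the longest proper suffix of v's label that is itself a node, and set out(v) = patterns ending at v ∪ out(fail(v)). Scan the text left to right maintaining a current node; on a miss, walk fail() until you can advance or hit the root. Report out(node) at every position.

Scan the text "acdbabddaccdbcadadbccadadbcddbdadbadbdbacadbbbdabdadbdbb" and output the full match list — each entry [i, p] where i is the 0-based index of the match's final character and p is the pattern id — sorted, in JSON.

Construct AC machine:
Trie nodes:
  n0 'ε': b→4 d→1
  n1 'd': a→3 b→2
  n2 'db': ·  [P0 ends]
  n3 'da': ·  [P1 ends]
  n4 'b': ·  [P2 ends]

Failure links (BFS by depth):
  fail(1) 'd': from fail(0)=0 chase 'd': 0 ⇒ 0;  out=∅∪out(0)=∅
  fail(4) 'b': from fail(0)=0 chase 'b': 0 ⇒ 0;  out={2}∪out(0)={2}
  fail(2) 'db': from fail(1)=0 chase 'b': 0 ⇒ 4;  out={0}∪out(4)={0,2}
  fail(3) 'da': from fail(1)=0 chase 'a': 0 ⇒ 0;  out={1}∪out(0)={1}

Text stream:
[0] read 'a'  n0⇒n0
[1] read 'c'  n0⇒n0
[2] read 'd'  n0⇒n1
[3] read 'b'  n1⇒n2  ** P0@[2:3],P2@[3:3]
[4] read 'a'  n2⇒n0 (fail-walked)
[5] read 'b'  n0⇒n4  ** P2@[5:5]
[6] read 'd'  n4⇒n1 (fail-walked)
[7] read 'd'  n1⇒n1 (fail-walked)
[8] read 'a'  n1⇒n3  ** P1@[7:8]
[9] read 'c'  n3⇒n0 (fail-walked)
[10] read 'c'  n0⇒n0
[11] read 'd'  n0⇒n1
[12] read 'b'  n1⇒n2  ** P0@[11:12],P2@[12:12]
[13] read 'c'  n2⇒n0 (fail-walked)
[14] read 'a'  n0⇒n0
[15] read 'd'  n0⇒n1
[16] read 'a'  n1⇒n3  ** P1@[15:16]
[17] read 'd'  n3⇒n1 (fail-walked)
[18] read 'b'  n1⇒n2  ** P0@[17:18],P2@[18:18]
[19] read 'c'  n2⇒n0 (fail-walked)
[20] read 'c'  n0⇒n0
[21] read 'a'  n0⇒n0
[22] read 'd'  n0⇒n1
[23] read 'a'  n1⇒n3  ** P1@[22:23]
[24] read 'd'  n3⇒n1 (fail-walked)
[25] read 'b'  n1⇒n2  ** P0@[24:25],P2@[25:25]
[26] read 'c'  n2⇒n0 (fail-walked)
[27] read 'd'  n0⇒n1
[28] read 'd'  n1⇒n1 (fail-walked)
[29] read 'b'  n1⇒n2  ** P0@[28:29],P2@[29:29]
[30] read 'd'  n2⇒n1 (fail-walked)
[31] read 'a'  n1⇒n3  ** P1@[30:31]
[32] read 'd'  n3⇒n1 (fail-walked)
[33] read 'b'  n1⇒n2  ** P0@[32:33],P2@[33:33]
[34] read 'a'  n2⇒n0 (fail-walked)
[35] read 'd'  n0⇒n1
[36] read 'b'  n1⇒n2  ** P0@[35:36],P2@[36:36]
[37] read 'd'  n2⇒n1 (fail-walked)
[38] read 'b'  n1⇒n2  ** P0@[37:38],P2@[38:38]
[39] read 'a'  n2⇒n0 (fail-walked)
[40] read 'c'  n0⇒n0
[41] read 'a'  n0⇒n0
[42] read 'd'  n0⇒n1
[43] read 'b'  n1⇒n2  ** P0@[42:43],P2@[43:43]
[44] read 'b'  n2⇒n4 (fail-walked)  ** P2@[44:44]
[45] read 'b'  n4⇒n4 (fail-walked)  ** P2@[45:45]
[46] read 'd'  n4⇒n1 (fail-walked)
[47] read 'a'  n1⇒n3  ** P1@[46:47]
[48] read 'b'  n3⇒n4 (fail-walked)  ** P2@[48:48]
[49] read 'd'  n4⇒n1 (fail-walked)
[50] read 'a'  n1⇒n3  ** P1@[49:50]
[51] read 'd'  n3⇒n1 (fail-walked)
[52] read 'b'  n1⇒n2  ** P0@[51:52],P2@[52:52]
[53] read 'd'  n2⇒n1 (fail-walked)
[54] read 'b'  n1⇒n2  ** P0@[53:54],P2@[54:54]
[55] read 'b'  n2⇒n4 (fail-walked)  ** P2@[55:55]

Result: [[3,0],[3,2],[5,2],[8,1],[12,0],[12,2],[16,1],[18,0],[18,2],[23,1],[25,0],[25,2],[29,0],[29,2],[31,1],[33,0],[33,2],[36,0],[36,2],[38,0],[38,2],[43,0],[43,2],[44,2],[45,2],[47,1],[48,2],[50,1],[52,0],[52,2],[54,0],[54,2],[55,2]]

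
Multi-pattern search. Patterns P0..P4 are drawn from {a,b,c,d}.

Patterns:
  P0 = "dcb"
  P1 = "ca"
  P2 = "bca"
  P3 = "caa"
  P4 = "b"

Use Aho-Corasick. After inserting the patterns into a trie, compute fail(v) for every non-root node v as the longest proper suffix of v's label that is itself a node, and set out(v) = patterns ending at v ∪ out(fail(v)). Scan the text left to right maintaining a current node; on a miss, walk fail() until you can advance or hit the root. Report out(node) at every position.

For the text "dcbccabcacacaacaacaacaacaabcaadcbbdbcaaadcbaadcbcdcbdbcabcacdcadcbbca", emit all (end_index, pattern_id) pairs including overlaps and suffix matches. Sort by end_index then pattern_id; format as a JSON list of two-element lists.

Build automaton:
Trie (insert patterns):
  n0 'ε': b→6 c→4 d→1
  n1 'd': c→2
  n2 'dc': b→3
  n3 'dcb': ·  [P0 ends]
  n4 'c': a→5
  n5 'ca': a→9  [P1 ends]
  n6 'b': c→7  [P4 ends]
  n7 'bc': a→8
  n8 'bca': ·  [P2 ends]
  n9 'caa': ·  [P3 ends]

Failure links (BFS by depth):
  n1('d'): parent n0 fail=0; on 'd' 0 → fail=0;  out ∅∪∅=∅
  n4('c'): parent n0 fail=0; on 'c' 0 → fail=0;  out ∅∪∅=∅
  n6('b'): parent n0 fail=0; on 'b' 0 → fail=0;  out {4}∪∅={4}
  n2('dc'): parent n1 fail=0; on 'c' 0 → fail=4;  out ∅∪∅=∅
  n5('ca'): parent n4 fail=0; on 'a' 0 → fail=0;  out {1}∪∅={1}
  n7('bc'): parent n6 fail=0; on 'c' 0 → fail=4;  out ∅∪∅=∅
  n3('dcb'): parent n2 fail=4; on 'b' 4→0 → fail=6;  out {0}∪{4}={0,4}
  n8('bca'): parent n7 fail=4; on 'a' 4 → fail=5;  out {2}∪{1}={1,2}
  n9('caa'): parent n5 fail=0; on 'a' 0 → fail=0;  out {3}∪∅={3}

Scan:
i=0 'd': node 0→1
i=1 'c': node 1→2
i=2 'b': node 2→3  emit P0@[0:2],P4@[2:2]
i=3 'c': node 3→7 (fail-walked)
i=4 'c': node 7→4 (fail-walked)
i=5 'a': node 4→5  emit P1@[4:5]
i=6 'b': node 5→6 (fail-walked)  emit P4@[6:6]
i=7 'c': node 6→7
i=8 'a': node 7→8  emit P1@[7:8],P2@[6:8]
i=9 'c': node 8→4 (fail-walked)
i=10 'a': node 4→5  emit P1@[9:10]
i=11 'c': node 5→4 (fail-walked)
i=12 'a': node 4→5  emit P1@[11:12]
i=13 'a': node 5→9  emit P3@[11:13]
i=14 'c': node 9→4 (fail-walked)
i=15 'a': node 4→5  emit P1@[14:15]
i=16 'a': node 5→9  emit P3@[14:16]
i=17 'c': node 9→4 (fail-walked)
i=18 'a': node 4→5  emit P1@[17:18]
i=19 'a': node 5→9  emit P3@[17:19]
i=20 'c': node 9→4 (fail-walked)
i=21 'a': node 4→5  emit P1@[20:21]
i=22 'a': node 5→9  emit P3@[20:22]
i=23 'c': node 9→4 (fail-walked)
i=24 'a': node 4→5  emit P1@[23:24]
i=25 'a': node 5→9  emit P3@[23:25]
i=26 'b': node 9→6 (fail-walked)  emit P4@[26:26]
i=27 'c': node 6→7
i=28 'a': node 7→8  emit P1@[27:28],P2@[26:28]
i=29 'a': node 8→9 (fail-walked)  emit P3@[27:29]
i=30 'd': node 9→1 (fail-walked)
i=31 'c': node 1→2
i=32 'b': node 2→3  emit P0@[30:32],P4@[32:32]
i=33 'b': node 3→6 (fail-walked)  emit P4@[33:33]
i=34 'd': node 6→1 (fail-walked)
i=35 'b': node 1→6 (fail-walked)  emit P4@[35:35]
i=36 'c': node 6→7
i=37 'a': node 7→8  emit P1@[36:37],P2@[35:37]
i=38 'a': node 8→9 (fail-walked)  emit P3@[36:38]
i=39 'a': node 9→0 (fail-walked)
i=40 'd': node 0→1
i=41 'c': node 1→2
i=42 'b': node 2→3  emit P0@[40:42],P4@[42:42]
i=43 'a': node 3→0 (fail-walked)
i=44 'a': node 0→0
i=45 'd': node 0→1
i=46 'c': node 1→2
i=47 'b': node 2→3  emit P0@[45:47],P4@[47:47]
i=48 'c': node 3→7 (fail-walked)
i=49 'd': node 7→1 (fail-walked)
i=50 'c': node 1→2
i=51 'b': node 2→3  emit P0@[49:51],P4@[51:51]
i=52 'd': node 3→1 (fail-walked)
i=53 'b': node 1→6 (fail-walked)  emit P4@[53:53]
i=54 'c': node 6→7
i=55 'a': node 7→8  emit P1@[54:55],P2@[53:55]
i=56 'b': node 8→6 (fail-walked)  emit P4@[56:56]
i=57 'c': node 6→7
i=58 'a': node 7→8  emit P1@[57:58],P2@[56:58]
i=59 'c': node 8→4 (fail-walked)
i=60 'd': node 4→1 (fail-walked)
i=61 'c': node 1→2
i=62 'a': node 2→5 (fail-walked)  emit P1@[61:62]
i=63 'd': node 5→1 (fail-walked)
i=64 'c': node 1→2
i=65 'b': node 2→3  emit P0@[63:65],P4@[65:65]
i=66 'b': node 3→6 (fail-walked)  emit P4@[66:66]
i=67 'c': node 6→7
i=68 'a': node 7→8  emit P1@[67:68],P2@[66:68]

Matches: [[2,0],[2,4],[5,1],[6,4],[8,1],[8,2],[10,1],[12,1],[13,3],[15,1],[16,3],[18,1],[19,3],[21,1],[22,3],[24,1],[25,3],[26,4],[28,1],[28,2],[29,3],[32,0],[32,4],[33,4],[35,4],[37,1],[37,2],[38,3],[42,0],[42,4],[47,0],[47,4],[51,0],[51,4],[53,4],[55,1],[55,2],[56,4],[58,1],[58,2],[62,1],[65,0],[65,4],[66,4],[68,1],[68,2]]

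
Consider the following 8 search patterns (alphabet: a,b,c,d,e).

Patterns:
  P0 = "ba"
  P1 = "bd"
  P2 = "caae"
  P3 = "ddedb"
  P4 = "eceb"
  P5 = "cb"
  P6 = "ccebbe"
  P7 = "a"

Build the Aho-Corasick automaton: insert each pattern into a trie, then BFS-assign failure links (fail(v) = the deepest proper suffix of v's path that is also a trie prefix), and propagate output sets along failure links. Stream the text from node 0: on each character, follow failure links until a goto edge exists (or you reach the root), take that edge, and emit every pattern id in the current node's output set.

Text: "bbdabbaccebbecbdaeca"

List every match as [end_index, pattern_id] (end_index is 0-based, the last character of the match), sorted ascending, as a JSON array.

Build:
Trie nodes:
  0='ε' goto a→23 b→1 c→4 d→8 e→13
  1='b' goto a→2 d→3
  2='ba' goto ·  ←P0
  3='bd' goto ·  ←P1
  4='c' goto a→5 b→17 c→18
  5='ca' goto a→6
  6='caa' goto e→7
  7='caae' goto ·  ←P2
  8='d' goto d→9
  9='dd' goto e→10
  10='dde' goto d→11
  11='dded' goto b→12
  12='ddedb' goto ·  ←P3
  13='e' goto c→14
  14='ec' goto e→15
  15='ece' goto b→16
  16='eceb' goto ·  ←P4
  17='cb' goto ·  ←P5
  18='cc' goto e→19
  19='cce' goto b→20
  20='cceb' goto b→21
  21='ccebb' goto e→22
  22='ccebbe' goto ·  ←P6
  23='a' goto ·  ←P7

BFS fail/out derivation:
  n1('b'): parent n0 fail=0; on 'b' 0 → fail=0;  out ∅∪∅=∅
  n4('c'): parent n0 fail=0; on 'c' 0 → fail=0;  out ∅∪∅=∅
  n8('d'): parent n0 fail=0; on 'd' 0 → fail=0;  out ∅∪∅=∅
  n13('e'): parent n0 fail=0; on 'e' 0 → fail=0;  out ∅∪∅=∅
  n23('a'): parent n0 fail=0; on 'a' 0 → fail=0;  out {7}∪∅={7}
  n2('ba'): parent n1 fail=0; on 'a' 0 → fail=23;  out {0}∪{7}={0,7}
  n3('bd'): parent n1 fail=0; on 'd' 0 → fail=8;  out {1}∪∅={1}
  n5('ca'): parent n4 fail=0; on 'a' 0 → fail=23;  out ∅∪{7}={7}
  n9('dd'): parent n8 fail=0; on 'd' 0 → fail=8;  out ∅∪∅=∅
  n14('ec'): parent n13 fail=0; on 'c' 0 → fail=4;  out ∅∪∅=∅
  n17('cb'): parent n4 fail=0; on 'b' 0 → fail=1;  out {5}∪∅={5}
  n18('cc'): parent n4 fail=0; on 'c' 0 → fail=4;  out ∅∪∅=∅
  n6('caa'): parent n5 fail=23; on 'a' 23→0 → fail=23;  out ∅∪{7}={7}
  n10('dde'): parent n9 fail=8; on 'e' 8→0 → fail=13;  out ∅∪∅=∅
  n15('ece'): parent n14 fail=4; on 'e' 4→0 → fail=13;  out ∅∪∅=∅
  n19('cce'): parent n18 fail=4; on 'e' 4→0 → fail=13;  out ∅∪∅=∅
  n7('caae'): parent n6 fail=23; on 'e' 23→0 → fail=13;  out {2}∪∅={2}
  n11('dded'): parent n10 fail=13; on 'd' 13→0 → fail=8;  out ∅∪∅=∅
  n16('eceb'): parent n15 fail=13; on 'b' 13→0 → fail=1;  out {4}∪∅={4}
  n20('cceb'): parent n19 fail=13; on 'b' 13→0 → fail=1;  out ∅∪∅=∅
  n12('ddedb'): parent n11 fail=8; on 'b' 8→0 → fail=1;  out {3}∪∅={3}
  n21('ccebb'): parent n20 fail=1; on 'b' 1→0 → fail=1;  out ∅∪∅=∅
  n22('ccebbe'): parent n21 fail=1; on 'e' 1→0 → fail=13;  out {6}∪∅={6}

Scan:
i=0 'b': node 0→1
i=1 'b': node 1→1 (fail-walked)
i=2 'd': node 1→3  ** P1@[1:2]
i=3 'a': node 3→23 (fail-walked)  ** P7@[3:3]
i=4 'b': node 23→1 (fail-walked)
i=5 'b': node 1→1 (fail-walked)
i=6 'a': node 1→2  ** P0@[5:6],P7@[6:6]
i=7 'c': node 2→4 (fail-walked)
i=8 'c': node 4→18
i=9 'e': node 18→19
i=10 'b': node 19→20
i=11 'b': node 20→21
i=12 'e': node 21→22  ** P6@[7:12]
i=13 'c': node 22→14 (fail-walked)
i=14 'b': node 14→17 (fail-walked)  ** P5@[13:14]
i=15 'd': node 17→3 (fail-walked)  ** P1@[14:15]
i=16 'a': node 3→23 (fail-walked)  ** P7@[16:16]
i=17 'e': node 23→13 (fail-walked)
i=18 'c': node 13→14
i=19 'a': node 14→5 (fail-walked)  ** P7@[19:19]

Matches: [[2,1],[3,7],[6,0],[6,7],[12,6],[14,5],[15,1],[16,7],[19,7]]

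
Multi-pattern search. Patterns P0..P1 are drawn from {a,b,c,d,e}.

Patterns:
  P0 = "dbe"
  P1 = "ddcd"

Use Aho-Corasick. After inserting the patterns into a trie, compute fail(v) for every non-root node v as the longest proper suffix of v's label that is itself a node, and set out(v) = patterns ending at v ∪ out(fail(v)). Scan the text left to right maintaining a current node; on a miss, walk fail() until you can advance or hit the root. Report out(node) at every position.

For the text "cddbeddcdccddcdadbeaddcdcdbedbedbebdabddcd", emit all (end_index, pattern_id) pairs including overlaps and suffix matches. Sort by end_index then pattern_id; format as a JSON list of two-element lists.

Build automaton:
Trie (insert patterns):
  0='ε' goto d→1
  1='d' goto b→2 d→4
  2='db' goto e→3
  3='dbe' goto ·  [P0 ends]
  4='dd' goto c→5
  5='ddc' goto d→6
  6='ddcd' goto ·  [P1 ends]

BFS fail/out derivation:
  n1('d'): parent n0 fail=0; on 'd' 0 → fail=0;  out ∅∪∅=∅
  n2('db'): parent n1 fail=0; on 'b' 0 → fail=0;  out ∅∪∅=∅
  n4('dd'): parent n1 fail=0; on 'd' 0 → fail=1;  out ∅∪∅=∅
  n3('dbe'): parent n2 fail=0; on 'e' 0 → fail=0;  out {0}∪∅={0}
  n5('ddc'): parent n4 fail=1; on 'c' 1→0 → fail=0;  out ∅∪∅=∅
  n6('ddcd'): parent n5 fail=0; on 'd' 0 → fail=1;  out {1}∪∅={1}

Run:
pos 0 'c': at 0
pos 1 'd': at 1
pos 2 'd': at 4
pos 3 'b': at 2 (via fail)
pos 4 'e': at 3  → match P0@[2:4]
pos 5 'd': at 1 (via fail)
pos 6 'd': at 4
pos 7 'c': at 5
pos 8 'd': at 6  → match P1@[5:8]
pos 9 'c': at 0 (via fail)
pos 10 'c': at 0
pos 11 'd': at 1
pos 12 'd': at 4
pos 13 'c': at 5
pos 14 'd': at 6  → match P1@[11:14]
pos 15 'a': at 0 (via fail)
pos 16 'd': at 1
pos 17 'b': at 2
pos 18 'e': at 3  → match P0@[16:18]
pos 19 'a': at 0 (via fail)
pos 20 'd': at 1
pos 21 'd': at 4
pos 22 'c': at 5
pos 23 'd': at 6  → match P1@[20:23]
pos 24 'c': at 0 (via fail)
pos 25 'd': at 1
pos 26 'b': at 2
pos 27 'e': at 3  → match P0@[25:27]
pos 28 'd': at 1 (via fail)
pos 29 'b': at 2
pos 30 'e': at 3  → match P0@[28:30]
pos 31 'd': at 1 (via fail)
pos 32 'b': at 2
pos 33 'e': at 3  → match P0@[31:33]
pos 34 'b': at 0 (via fail)
pos 35 'd': at 1
pos 36 'a': at 0 (via fail)
pos 37 'b': at 0
pos 38 'd': at 1
pos 39 'd': at 4
pos 40 'c': at 5
pos 41 'd': at 6  → match P1@[38:41]

Matches: [[4,0],[8,1],[14,1],[18,0],[23,1],[27,0],[30,0],[33,0],[41,1]]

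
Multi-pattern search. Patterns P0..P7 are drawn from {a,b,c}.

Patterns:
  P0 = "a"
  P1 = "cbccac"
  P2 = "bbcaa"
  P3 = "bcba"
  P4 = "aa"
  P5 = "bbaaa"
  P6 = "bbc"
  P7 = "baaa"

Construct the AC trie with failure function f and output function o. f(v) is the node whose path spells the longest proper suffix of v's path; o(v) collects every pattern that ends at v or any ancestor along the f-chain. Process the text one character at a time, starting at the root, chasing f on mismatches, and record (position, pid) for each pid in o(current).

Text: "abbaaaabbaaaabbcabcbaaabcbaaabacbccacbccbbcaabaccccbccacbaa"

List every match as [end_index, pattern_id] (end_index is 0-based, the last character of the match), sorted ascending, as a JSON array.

Build automaton:
Trie nodes:
  n0 'ε': a→1 b→8 c→2
  n1 'a': a→16  [P0 ends]
  n2 'c': b→3
  n3 'cb': c→4
  n4 'cbc': c→5
  n5 'cbcc': a→6
  n6 'cbcca': c→7
  n7 'cbccac': ·  [P1 ends]
  n8 'b': a→20 b→9 c→13
  n9 'bb': a→17 c→10
  n10 'bbc': a→11  [P6 ends]
  n11 'bbca': a→12
  n12 'bbcaa': ·  [P2 ends]
  n13 'bc': b→14
  n14 'bcb': a→15
  n15 'bcba': ·  [P3 ends]
  n16 'aa': ·  [P4 ends]
  n17 'bba': a→18
  n18 'bbaa': a→19
  n19 'bbaaa': ·  [P5 ends]
  n20 'ba': a→21
  n21 'baa': a→22
  n22 'baaa': ·  [P7 ends]

BFS fail/out derivation:
  n1('a'): parent n0 fail=0; on 'a' 0 → fail=0;  out {0}∪∅={0}
  n2('c'): parent n0 fail=0; on 'c' 0 → fail=0;  out ∅∪∅=∅
  n8('b'): parent n0 fail=0; on 'b' 0 → fail=0;  out ∅∪∅=∅
  n3('cb'): parent n2 fail=0; on 'b' 0 → fail=8;  out ∅∪∅=∅
  n9('bb'): parent n8 fail=0; on 'b' 0 → fail=8;  out ∅∪∅=∅
  n13('bc'): parent n8 fail=0; on 'c' 0 → fail=2;  out ∅∪∅=∅
  n16('aa'): parent n1 fail=0; on 'a' 0 → fail=1;  out {4}∪{0}={0,4}
  n20('ba'): parent n8 fail=0; on 'a' 0 → fail=1;  out ∅∪{0}={0}
  n4('cbc'): parent n3 fail=8; on 'c' 8 → fail=13;  out ∅∪∅=∅
  n10('bbc'): parent n9 fail=8; on 'c' 8 → fail=13;  out {6}∪∅={6}
  n14('bcb'): parent n13 fail=2; on 'b' 2 → fail=3;  out ∅∪∅=∅
  n17('bba'): parent n9 fail=8; on 'a' 8 → fail=20;  out ∅∪{0}={0}
  n21('baa'): parent n20 fail=1; on 'a' 1 → fail=16;  out ∅∪{0,4}={0,4}
  n5('cbcc'): parent n4 fail=13; on 'c' 13→2→0 → fail=2;  out ∅∪∅=∅
  n11('bbca'): parent n10 fail=13; on 'a' 13→2→0 → fail=1;  out ∅∪{0}={0}
  n15('bcba'): parent n14 fail=3; on 'a' 3→8 → fail=20;  out {3}∪{0}={0,3}
  n18('bbaa'): parent n17 fail=20; on 'a' 20 → fail=21;  out ∅∪{0,4}={0,4}
  n22('baaa'): parent n21 fail=16; on 'a' 16→1 → fail=16;  out {7}∪{0,4}={0,4,7}
  n6('cbcca'): parent n5 fail=2; on 'a' 2→0 → fail=1;  out ∅∪{0}={0}
  n12('bbcaa'): parent n11 fail=1; on 'a' 1 → fail=16;  out {2}∪{0,4}={0,2,4}
  n19('bbaaa'): parent n18 fail=21; on 'a' 21 → fail=22;  out {5}∪{0,4,7}={0,4,5,7}
  n7('cbccac'): parent n6 fail=1; on 'c' 1→0 → fail=2;  out {1}∪∅={1}

Text stream:
pos 0 'a': at 1  ** P0@[0:0]
pos 1 'b': at 8 (via fail)
pos 2 'b': at 9
pos 3 'a': at 17  ** P0@[3:3]
pos 4 'a': at 18  ** P0@[4:4],P4@[3:4]
pos 5 'a': at 19  ** P0@[5:5],P4@[4:5],P5@[1:5],P7@[2:5]
pos 6 'a': at 16 (via fail)  ** P0@[6:6],P4@[5:6]
pos 7 'b': at 8 (via fail)
pos 8 'b': at 9
pos 9 'a': at 17  ** P0@[9:9]
pos 10 'a': at 18  ** P0@[10:10],P4@[9:10]
pos 11 'a': at 19  ** P0@[11:11],P4@[10:11],P5@[7:11],P7@[8:11]
pos 12 'a': at 16 (via fail)  ** P0@[12:12],P4@[11:12]
pos 13 'b': at 8 (via fail)
pos 14 'b': at 9
pos 15 'c': at 10  ** P6@[13:15]
pos 16 'a': at 11  ** P0@[16:16]
pos 17 'b': at 8 (via fail)
pos 18 'c': at 13
pos 19 'b': at 14
pos 20 'a': at 15  ** P0@[20:20],P3@[17:20]
pos 21 'a': at 21 (via fail)  ** P0@[21:21],P4@[20:21]
pos 22 'a': at 22  ** P0@[22:22],P4@[21:22],P7@[19:22]
pos 23 'b': at 8 (via fail)
pos 24 'c': at 13
pos 25 'b': at 14
pos 26 'a': at 15  ** P0@[26:26],P3@[23:26]
pos 27 'a': at 21 (via fail)  ** P0@[27:27],P4@[26:27]
pos 28 'a': at 22  ** P0@[28:28],P4@[27:28],P7@[25:28]
pos 29 'b': at 8 (via fail)
pos 30 'a': at 20  ** P0@[30:30]
pos 31 'c': at 2 (via fail)
pos 32 'b': at 3
pos 33 'c': at 4
pos 34 'c': at 5
pos 35 'a': at 6  ** P0@[35:35]
pos 36 'c': at 7  ** P1@[31:36]
pos 37 'b': at 3 (via fail)
pos 38 'c': at 4
pos 39 'c': at 5
pos 40 'b': at 3 (via fail)
pos 41 'b': at 9 (via fail)
pos 42 'c': at 10  ** P6@[40:42]
pos 43 'a': at 11  ** P0@[43:43]
pos 44 'a': at 12  ** P0@[44:44],P2@[40:44],P4@[43:44]
pos 45 'b': at 8 (via fail)
pos 46 'a': at 20  ** P0@[46:46]
pos 47 'c': at 2 (via fail)
pos 48 'c': at 2 (via fail)
pos 49 'c': at 2 (via fail)
pos 50 'c': at 2 (via fail)
pos 51 'b': at 3
pos 52 'c': at 4
pos 53 'c': at 5
pos 54 'a': at 6  ** P0@[54:54]
pos 55 'c': at 7  ** P1@[50:55]
pos 56 'b': at 3 (via fail)
pos 57 'a': at 20 (via fail)  ** P0@[57:57]
pos 58 'a': at 21  ** P0@[58:58],P4@[57:58]

Result: [[0,0],[3,0],[4,0],[4,4],[5,0],[5,4],[5,5],[5,7],[6,0],[6,4],[9,0],[10,0],[10,4],[11,0],[11,4],[11,5],[11,7],[12,0],[12,4],[15,6],[16,0],[20,0],[20,3],[21,0],[21,4],[22,0],[22,4],[22,7],[26,0],[26,3],[27,0],[27,4],[28,0],[28,4],[28,7],[30,0],[35,0],[36,1],[42,6],[43,0],[44,0],[44,2],[44,4],[46,0],[54,0],[55,1],[57,0],[58,0],[58,4]]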